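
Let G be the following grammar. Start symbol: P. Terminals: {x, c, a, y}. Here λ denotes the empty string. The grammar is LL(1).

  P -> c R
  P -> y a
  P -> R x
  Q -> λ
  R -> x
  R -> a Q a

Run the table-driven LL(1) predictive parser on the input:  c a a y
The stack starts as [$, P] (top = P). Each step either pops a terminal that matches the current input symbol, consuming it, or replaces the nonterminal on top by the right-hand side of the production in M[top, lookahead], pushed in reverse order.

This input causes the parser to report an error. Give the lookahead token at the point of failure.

y

step 1: stack=$ P  input=c a a y $  — expand P -> c R
step 2: stack=$ R c  input=c a a y $  — match c
step 3: stack=$ R  input=a a y $  — expand R -> a Q a
step 4: stack=$ a Q a  input=a a y $  — match a
step 5: stack=$ a Q  input=a y $  — expand Q -> λ
step 6: stack=$ a  input=a y $  — match a
step 7: stack=$  input=y $  — error: stack empty but input remains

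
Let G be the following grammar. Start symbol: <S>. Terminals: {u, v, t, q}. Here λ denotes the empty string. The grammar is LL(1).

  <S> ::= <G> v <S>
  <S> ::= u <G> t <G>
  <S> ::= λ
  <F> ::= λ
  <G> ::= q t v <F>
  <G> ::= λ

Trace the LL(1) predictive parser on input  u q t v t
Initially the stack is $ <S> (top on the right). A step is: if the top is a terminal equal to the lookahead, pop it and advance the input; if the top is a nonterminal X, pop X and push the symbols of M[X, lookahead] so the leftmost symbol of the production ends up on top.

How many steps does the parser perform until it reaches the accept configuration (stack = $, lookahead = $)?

     Stack              Input        Action
  1  $ <S>              u q t v t $  expand <S> ::= u <G> t <G>
  2  $ <G> t <G> u      u q t v t $  match u
  3  $ <G> t <G>        q t v t $    expand <G> ::= q t v <F>
  4  $ <G> t <F> v t q  q t v t $    match q
  5  $ <G> t <F> v t    t v t $      match t
  6  $ <G> t <F> v      v t $        match v
  7  $ <G> t <F>        t $          expand <F> ::= λ
  8  $ <G> t            t $          match t
  9  $ <G>              $            expand <G> ::= λ
Accept reached after 9 steps.

9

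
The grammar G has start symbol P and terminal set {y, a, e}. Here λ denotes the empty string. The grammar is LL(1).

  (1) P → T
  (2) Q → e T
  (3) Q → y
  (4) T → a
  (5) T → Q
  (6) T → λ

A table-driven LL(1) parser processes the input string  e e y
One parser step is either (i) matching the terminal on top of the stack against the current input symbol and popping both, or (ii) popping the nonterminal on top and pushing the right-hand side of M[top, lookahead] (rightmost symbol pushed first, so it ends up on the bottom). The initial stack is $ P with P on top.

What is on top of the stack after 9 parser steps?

y

step 1: stack=$ P  input=e e y $  — expand P → T
step 2: stack=$ T  input=e e y $  — expand T → Q
step 3: stack=$ Q  input=e e y $  — expand Q → e T
step 4: stack=$ T e  input=e e y $  — match e
step 5: stack=$ T  input=e y $  — expand T → Q
step 6: stack=$ Q  input=e y $  — expand Q → e T
step 7: stack=$ T e  input=e y $  — match e
step 8: stack=$ T  input=y $  — expand T → Q
step 9: stack=$ Q  input=y $  — expand Q → y
Stack after step 9: $ y (top = y).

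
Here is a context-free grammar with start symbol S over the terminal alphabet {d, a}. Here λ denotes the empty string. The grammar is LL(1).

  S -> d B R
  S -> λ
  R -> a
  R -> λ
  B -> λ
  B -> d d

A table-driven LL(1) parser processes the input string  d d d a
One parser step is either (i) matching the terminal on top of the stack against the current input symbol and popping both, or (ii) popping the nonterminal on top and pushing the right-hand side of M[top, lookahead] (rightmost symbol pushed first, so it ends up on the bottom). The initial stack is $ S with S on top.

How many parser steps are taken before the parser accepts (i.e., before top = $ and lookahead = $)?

     Stack    Input      Action
  1  $ S      d d d a $  expand S -> d B R
  2  $ R B d  d d d a $  match d
  3  $ R B    d d a $    expand B -> d d
  4  $ R d d  d d a $    match d
  5  $ R d    d a $      match d
  6  $ R      a $        expand R -> a
  7  $ a      a $        match a
Accept reached after 7 steps.

7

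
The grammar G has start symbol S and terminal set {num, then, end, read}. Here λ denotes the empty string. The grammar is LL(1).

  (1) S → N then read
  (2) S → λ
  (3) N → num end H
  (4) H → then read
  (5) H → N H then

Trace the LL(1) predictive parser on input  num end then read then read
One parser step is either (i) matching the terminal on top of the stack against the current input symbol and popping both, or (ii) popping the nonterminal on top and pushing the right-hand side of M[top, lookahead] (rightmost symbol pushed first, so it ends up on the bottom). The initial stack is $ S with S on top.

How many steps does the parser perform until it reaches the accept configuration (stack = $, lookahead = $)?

9

     Stack                  Input                          Action
  1  $ S                    num end then read then read $  expand S → N then read
  2  $ read then N          num end then read then read $  expand N → num end H
  3  $ read then H end num  num end then read then read $  match num
  4  $ read then H end      end then read then read $      match end
  5  $ read then H          then read then read $          expand H → then read
  6  $ read then read then  then read then read $          match then
  7  $ read then read       read then read $               match read
  8  $ read then            then read $                    match then
  9  $ read                 read $                         match read
Accept reached after 9 steps.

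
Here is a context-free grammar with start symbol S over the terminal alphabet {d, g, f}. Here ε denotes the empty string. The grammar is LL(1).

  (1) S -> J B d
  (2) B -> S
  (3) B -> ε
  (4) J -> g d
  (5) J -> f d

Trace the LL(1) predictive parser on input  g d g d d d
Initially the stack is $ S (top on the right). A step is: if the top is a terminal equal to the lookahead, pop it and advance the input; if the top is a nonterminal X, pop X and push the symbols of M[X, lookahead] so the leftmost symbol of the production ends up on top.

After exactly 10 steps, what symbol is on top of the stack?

      Stack        Input          Action
   1  $ S          g d g d d d $  expand S -> J B d
   2  $ d B J      g d g d d d $  expand J -> g d
   3  $ d B d g    g d g d d d $  match g
   4  $ d B d      d g d d d $    match d
   5  $ d B        g d d d $      expand B -> S
   6  $ d S        g d d d $      expand S -> J B d
   7  $ d d B J    g d d d $      expand J -> g d
   8  $ d d B d g  g d d d $      match g
   9  $ d d B d    d d d $        match d
  10  $ d d B      d d $          expand B -> ε
Stack after step 10: $ d d (top = d).

d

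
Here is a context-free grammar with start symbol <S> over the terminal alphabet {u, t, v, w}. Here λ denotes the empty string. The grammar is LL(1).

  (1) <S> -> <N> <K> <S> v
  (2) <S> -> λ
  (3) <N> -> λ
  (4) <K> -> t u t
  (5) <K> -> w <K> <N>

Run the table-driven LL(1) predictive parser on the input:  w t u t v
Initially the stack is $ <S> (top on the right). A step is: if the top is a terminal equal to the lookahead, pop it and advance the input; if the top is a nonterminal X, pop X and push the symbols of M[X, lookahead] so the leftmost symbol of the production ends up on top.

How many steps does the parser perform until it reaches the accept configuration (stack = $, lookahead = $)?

step 1: stack=$ <S>  input=w t u t v $  — expand <S> -> <N> <K> <S> v
step 2: stack=$ v <S> <K> <N>  input=w t u t v $  — expand <N> -> λ
step 3: stack=$ v <S> <K>  input=w t u t v $  — expand <K> -> w <K> <N>
step 4: stack=$ v <S> <N> <K> w  input=w t u t v $  — match w
step 5: stack=$ v <S> <N> <K>  input=t u t v $  — expand <K> -> t u t
step 6: stack=$ v <S> <N> t u t  input=t u t v $  — match t
step 7: stack=$ v <S> <N> t u  input=u t v $  — match u
step 8: stack=$ v <S> <N> t  input=t v $  — match t
step 9: stack=$ v <S> <N>  input=v $  — expand <N> -> λ
step 10: stack=$ v <S>  input=v $  — expand <S> -> λ
step 11: stack=$ v  input=v $  — match v
Accept reached after 11 steps.

11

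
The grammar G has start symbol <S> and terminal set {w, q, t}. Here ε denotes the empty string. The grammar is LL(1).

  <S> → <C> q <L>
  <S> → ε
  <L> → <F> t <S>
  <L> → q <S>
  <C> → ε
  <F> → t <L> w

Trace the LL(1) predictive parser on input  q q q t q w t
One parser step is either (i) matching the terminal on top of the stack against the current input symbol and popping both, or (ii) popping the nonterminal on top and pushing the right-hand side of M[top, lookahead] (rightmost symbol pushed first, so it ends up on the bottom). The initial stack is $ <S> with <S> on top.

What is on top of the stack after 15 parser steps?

      Stack            Input            Action
   1  $ <S>            q q q t q w t $  expand <S> → <C> q <L>
   2  $ <L> q <C>      q q q t q w t $  expand <C> → ε
   3  $ <L> q          q q q t q w t $  match q
   4  $ <L>            q q t q w t $    expand <L> → q <S>
   5  $ <S> q          q q t q w t $    match q
   6  $ <S>            q t q w t $      expand <S> → <C> q <L>
   7  $ <L> q <C>      q t q w t $      expand <C> → ε
   8  $ <L> q          q t q w t $      match q
   9  $ <L>            t q w t $        expand <L> → <F> t <S>
  10  $ <S> t <F>      t q w t $        expand <F> → t <L> w
  11  $ <S> t w <L> t  t q w t $        match t
  12  $ <S> t w <L>    q w t $          expand <L> → q <S>
  13  $ <S> t w <S> q  q w t $          match q
  14  $ <S> t w <S>    w t $            expand <S> → ε
  15  $ <S> t w        w t $            match w
Stack after step 15: $ <S> t (top = t).

t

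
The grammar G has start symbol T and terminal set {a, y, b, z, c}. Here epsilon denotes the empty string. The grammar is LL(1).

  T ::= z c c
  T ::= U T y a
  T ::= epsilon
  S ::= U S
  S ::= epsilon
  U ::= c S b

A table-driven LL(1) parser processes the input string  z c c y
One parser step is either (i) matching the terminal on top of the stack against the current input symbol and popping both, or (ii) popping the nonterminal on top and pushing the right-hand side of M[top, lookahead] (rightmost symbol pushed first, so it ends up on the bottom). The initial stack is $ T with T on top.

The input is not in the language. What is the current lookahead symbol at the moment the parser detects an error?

     Stack    Input      Action
  1  $ T      z c c y $  expand T ::= z c c
  2  $ c c z  z c c y $  match z
  3  $ c c    c c y $    match c
  4  $ c      c y $      match c
  5  $        y $        error: stack empty but input remains

y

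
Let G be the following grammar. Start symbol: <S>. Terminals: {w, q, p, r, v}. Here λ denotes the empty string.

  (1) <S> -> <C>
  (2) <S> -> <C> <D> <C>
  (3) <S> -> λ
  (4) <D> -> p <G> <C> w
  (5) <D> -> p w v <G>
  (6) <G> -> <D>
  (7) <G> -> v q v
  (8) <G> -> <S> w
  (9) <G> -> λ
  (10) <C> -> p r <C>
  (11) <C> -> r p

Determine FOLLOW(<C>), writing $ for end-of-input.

FIRST(<D>) = {p}
FIRST(<C>) = {p, r}
FIRST(<S>) = {λ, p, r}  (via <C>, <C> <D> <C>)
FIRST(<G>) = {λ, p, r, v, w}  (via <D>, <S> w)
FOLLOW(<S>) includes $ since <S> is the start symbol.
FOLLOW(<S>): in <G>-><S> w, <S> is followed by w with FIRST {w}. Thus FOLLOW(<S>) = {$, w}.
FOLLOW(<C>): in <S>-><C>, the suffix after <C> is empty, so FOLLOW(<C>) ⊇ FOLLOW(<S>) = {$, w}; in <S>-><C> <D> <C> (occurrence 1), <C> is followed by <D> <C> with FIRST {p}; in <S>-><C> <D> <C> (occurrence 2), the suffix after <C> is empty, so FOLLOW(<C>) ⊇ FOLLOW(<S>) = {$, w}; in <D>->p <G> <C> w, <C> is followed by w with FIRST {w}; in <C>->p r <C>, the suffix after <C> is empty (adds nothing new). Thus FOLLOW(<C>) = {$, p, w}.
FOLLOW(<D>): in <S>-><C> <D> <C>, <D> is followed by <C> with FIRST {p, r}; in <G>-><D>, the suffix after <D> is empty, so FOLLOW(<D>) ⊇ FOLLOW(<G>) = {p, r}. Thus FOLLOW(<D>) = {p, r}.
FOLLOW(<G>): in <D>->p <G> <C> w, <G> is followed by <C> w with FIRST {p, r}; in <D>->p w v <G>, the suffix after <G> is empty, so FOLLOW(<G>) ⊇ FOLLOW(<D>) = {p, r}. Thus FOLLOW(<G>) = {p, r}.

{$, p, w}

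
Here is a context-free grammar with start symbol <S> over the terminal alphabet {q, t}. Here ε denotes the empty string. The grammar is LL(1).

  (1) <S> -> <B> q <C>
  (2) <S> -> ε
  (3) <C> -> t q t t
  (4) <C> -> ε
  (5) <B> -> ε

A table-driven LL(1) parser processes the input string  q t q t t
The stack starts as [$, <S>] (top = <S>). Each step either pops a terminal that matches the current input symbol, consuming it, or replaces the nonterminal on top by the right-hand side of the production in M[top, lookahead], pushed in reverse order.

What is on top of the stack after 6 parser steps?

step 1: stack=$ <S>  input=q t q t t $  — expand <S> -> <B> q <C>
step 2: stack=$ <C> q <B>  input=q t q t t $  — expand <B> -> ε
step 3: stack=$ <C> q  input=q t q t t $  — match q
step 4: stack=$ <C>  input=t q t t $  — expand <C> -> t q t t
step 5: stack=$ t t q t  input=t q t t $  — match t
step 6: stack=$ t t q  input=q t t $  — match q
Stack after step 6: $ t t (top = t).

t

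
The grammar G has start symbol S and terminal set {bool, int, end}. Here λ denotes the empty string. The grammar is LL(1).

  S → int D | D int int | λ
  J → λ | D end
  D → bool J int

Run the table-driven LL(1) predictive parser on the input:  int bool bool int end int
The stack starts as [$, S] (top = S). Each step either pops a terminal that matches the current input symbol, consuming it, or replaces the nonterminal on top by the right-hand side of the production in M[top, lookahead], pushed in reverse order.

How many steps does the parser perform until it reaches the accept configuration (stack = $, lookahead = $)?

step 1: stack=$ S  input=int bool bool int end int $  — expand S → int D
step 2: stack=$ D int  input=int bool bool int end int $  — match int
step 3: stack=$ D  input=bool bool int end int $  — expand D → bool J int
step 4: stack=$ int J bool  input=bool bool int end int $  — match bool
step 5: stack=$ int J  input=bool int end int $  — expand J → D end
step 6: stack=$ int end D  input=bool int end int $  — expand D → bool J int
step 7: stack=$ int end int J bool  input=bool int end int $  — match bool
step 8: stack=$ int end int J  input=int end int $  — expand J → λ
step 9: stack=$ int end int  input=int end int $  — match int
step 10: stack=$ int end  input=end int $  — match end
step 11: stack=$ int  input=int $  — match int
Accept reached after 11 steps.

11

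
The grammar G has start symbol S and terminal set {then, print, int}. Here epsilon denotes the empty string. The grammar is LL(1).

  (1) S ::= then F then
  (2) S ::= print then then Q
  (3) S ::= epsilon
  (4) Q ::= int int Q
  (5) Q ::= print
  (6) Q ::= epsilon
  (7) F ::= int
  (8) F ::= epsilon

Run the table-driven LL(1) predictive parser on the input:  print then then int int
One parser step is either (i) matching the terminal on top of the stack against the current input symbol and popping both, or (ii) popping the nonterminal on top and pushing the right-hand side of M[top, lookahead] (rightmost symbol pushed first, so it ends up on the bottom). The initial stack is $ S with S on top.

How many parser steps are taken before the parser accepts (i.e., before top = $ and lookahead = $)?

step 1: stack=$ S  input=print then then int int $  — expand S ::= print then then Q
step 2: stack=$ Q then then print  input=print then then int int $  — match print
step 3: stack=$ Q then then  input=then then int int $  — match then
step 4: stack=$ Q then  input=then int int $  — match then
step 5: stack=$ Q  input=int int $  — expand Q ::= int int Q
step 6: stack=$ Q int int  input=int int $  — match int
step 7: stack=$ Q int  input=int $  — match int
step 8: stack=$ Q  input=$  — expand Q ::= epsilon
Accept reached after 8 steps.

8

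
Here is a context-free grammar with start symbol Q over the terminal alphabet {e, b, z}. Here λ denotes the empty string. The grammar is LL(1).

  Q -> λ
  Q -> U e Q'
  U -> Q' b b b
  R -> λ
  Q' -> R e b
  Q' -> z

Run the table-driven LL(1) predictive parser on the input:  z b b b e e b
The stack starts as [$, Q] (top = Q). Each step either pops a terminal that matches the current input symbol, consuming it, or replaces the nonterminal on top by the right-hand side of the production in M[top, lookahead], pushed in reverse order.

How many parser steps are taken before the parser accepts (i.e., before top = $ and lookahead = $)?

12

      Stack            Input            Action
   1  $ Q              z b b b e e b $  expand Q -> U e Q'
   2  $ Q' e U         z b b b e e b $  expand U -> Q' b b b
   3  $ Q' e b b b Q'  z b b b e e b $  expand Q' -> z
   4  $ Q' e b b b z   z b b b e e b $  match z
   5  $ Q' e b b b     b b b e e b $    match b
   6  $ Q' e b b       b b e e b $      match b
   7  $ Q' e b         b e e b $        match b
   8  $ Q' e           e e b $          match e
   9  $ Q'             e b $            expand Q' -> R e b
  10  $ b e R          e b $            expand R -> λ
  11  $ b e            e b $            match e
  12  $ b              b $              match b
Accept reached after 12 steps.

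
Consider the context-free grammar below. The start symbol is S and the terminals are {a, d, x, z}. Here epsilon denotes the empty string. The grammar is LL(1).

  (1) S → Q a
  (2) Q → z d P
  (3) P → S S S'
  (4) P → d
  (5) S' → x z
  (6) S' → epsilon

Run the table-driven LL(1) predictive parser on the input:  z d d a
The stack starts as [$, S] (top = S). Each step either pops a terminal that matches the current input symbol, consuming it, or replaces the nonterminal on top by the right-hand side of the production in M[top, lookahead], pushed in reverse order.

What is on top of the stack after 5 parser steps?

     Stack      Input      Action
  1  $ S        z d d a $  expand S → Q a
  2  $ a Q      z d d a $  expand Q → z d P
  3  $ a P d z  z d d a $  match z
  4  $ a P d    d d a $    match d
  5  $ a P      d a $      expand P → d
Stack after step 5: $ a d (top = d).

d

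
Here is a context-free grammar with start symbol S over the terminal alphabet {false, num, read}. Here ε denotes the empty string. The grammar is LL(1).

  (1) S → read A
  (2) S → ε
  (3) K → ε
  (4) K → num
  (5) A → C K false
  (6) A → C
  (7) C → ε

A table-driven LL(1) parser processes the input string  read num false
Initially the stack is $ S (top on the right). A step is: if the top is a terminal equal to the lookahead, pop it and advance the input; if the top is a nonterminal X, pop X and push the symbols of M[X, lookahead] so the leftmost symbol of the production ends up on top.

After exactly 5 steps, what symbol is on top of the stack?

num

     Stack        Input             Action
  1  $ S          read num false $  expand S → read A
  2  $ A read     read num false $  match read
  3  $ A          num false $       expand A → C K false
  4  $ false K C  num false $       expand C → ε
  5  $ false K    num false $       expand K → num
Stack after step 5: $ false num (top = num).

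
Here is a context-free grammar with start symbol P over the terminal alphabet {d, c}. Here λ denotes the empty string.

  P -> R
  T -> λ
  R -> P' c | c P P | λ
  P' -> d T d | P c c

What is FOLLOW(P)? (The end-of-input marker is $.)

{$, c, d}

FIRST(T): from T->λ we get {λ}. So FIRST(T) = {λ}.
FIRST(P): from P->R we get {λ, c, d}. So FIRST(P) = {λ, c, d}.
FIRST(P'): from P'->d T d we get {d}; from P'->P c c we get {c, d}. So FIRST(P') = {c, d}.
FIRST(R): from R->P' c we get {c, d}; from R->c P P we get {c}; from R->λ we get {λ}. So FIRST(R) = {λ, c, d}.
FOLLOW(P) includes $ since P is the start symbol.
FOLLOW(T): in P'->d T d, T is followed by d with FIRST {d}. Thus FOLLOW(T) = {d}.
FOLLOW(P'): in R->P' c, P' is followed by c with FIRST {c}. Thus FOLLOW(P') = {c}.
FOLLOW(P): in R->c P P (occurrence 1), P is followed by P with FIRST {λ, c, d}; in R->c P P (occurrence 1), the suffix after P is nullable, so FOLLOW(P) ⊇ FOLLOW(R) = {$, c, d}; in R->c P P (occurrence 2), the suffix after P is empty, so FOLLOW(P) ⊇ FOLLOW(R) = {$, c, d}; in P'->P c c, P is followed by c c with FIRST {c}. Thus FOLLOW(P) = {$, c, d}.
FOLLOW(R): in P->R, the suffix after R is empty, so FOLLOW(R) ⊇ FOLLOW(P) = {$, c, d}. Thus FOLLOW(R) = {$, c, d}.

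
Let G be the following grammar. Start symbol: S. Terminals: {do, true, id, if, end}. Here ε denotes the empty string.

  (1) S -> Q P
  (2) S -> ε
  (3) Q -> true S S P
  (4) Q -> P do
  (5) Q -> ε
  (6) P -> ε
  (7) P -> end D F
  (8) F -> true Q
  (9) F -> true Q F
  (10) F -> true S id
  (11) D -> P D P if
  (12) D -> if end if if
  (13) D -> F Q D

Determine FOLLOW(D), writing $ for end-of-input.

FIRST(P): from P->ε we get {ε}; from P->end D F we get {end}. So FIRST(P) = {ε, end}.
FIRST(F): from F->true Q we get {true}; from F->true Q F we get {true}; from F->true S id we get {true}. So FIRST(F) = {true}.
FIRST(Q): from Q->true S S P we get {true}; from Q->P do we get {do, end}; from Q->ε we get {ε}. So FIRST(Q) = {ε, do, end, true}.
FIRST(D): from D->P D P if we get {end, if, true}; from D->if end if if we get {if}; from D->F Q D we get {true}. So FIRST(D) = {end, if, true}.
FIRST(S): from S->Q P we get {ε, do, end, true}; from S->ε we get {ε}. So FIRST(S) = {ε, do, end, true}.
FOLLOW(S) includes $ since S is the start symbol.
FOLLOW(D): in P->end D F, D is followed by F with FIRST {true}; in D->P D P if, D is followed by P if with FIRST {end, if}; in D->F Q D, the suffix after D is empty (adds nothing new). Thus FOLLOW(D) = {end, if, true}.
FOLLOW(S): in Q->true S S P (occurrence 1), S is followed by S P with FIRST {ε, do, end, true}; in Q->true S S P (occurrence 1), the suffix after S is nullable, so FOLLOW(S) ⊇ FOLLOW(Q) = {$, do, end, id, if, true}; in Q->true S S P (occurrence 2), S is followed by P with FIRST {ε, end}; in Q->true S S P (occurrence 2), the suffix after S is nullable, so FOLLOW(S) ⊇ FOLLOW(Q) = {$, do, end, id, if, true}; in F->true S id, S is followed by id with FIRST {id}. Thus FOLLOW(S) = {$, do, end, id, if, true}.
FOLLOW(Q): in S->Q P, Q is followed by P with FIRST {ε, end}; in S->Q P, the suffix after Q is nullable, so FOLLOW(Q) ⊇ FOLLOW(S) = {$, do, end, id, if, true}; in F->true Q, the suffix after Q is empty, so FOLLOW(Q) ⊇ FOLLOW(F) = {$, do, end, id, if, true}; in F->true Q F, Q is followed by F with FIRST {true}; in D->F Q D, Q is followed by D with FIRST {end, if, true}. Thus FOLLOW(Q) = {$, do, end, id, if, true}.
FOLLOW(P): in S->Q P, the suffix after P is empty, so FOLLOW(P) ⊇ FOLLOW(S) = {$, do, end, id, if, true}; in Q->true S S P, the suffix after P is empty, so FOLLOW(P) ⊇ FOLLOW(Q) = {$, do, end, id, if, true}; in Q->P do, P is followed by do with FIRST {do}; in D->P D P if (occurrence 1), P is followed by D P if with FIRST {end, if, true}; in D->P D P if (occurrence 2), P is followed by if with FIRST {if}. Thus FOLLOW(P) = {$, do, end, id, if, true}.
FOLLOW(F): in P->end D F, the suffix after F is empty, so FOLLOW(F) ⊇ FOLLOW(P) = {$, do, end, id, if, true}; in F->true Q F, the suffix after F is empty (adds nothing new); in D->F Q D, F is followed by Q D with FIRST {do, end, if, true}. Thus FOLLOW(F) = {$, do, end, id, if, true}.

{end, if, true}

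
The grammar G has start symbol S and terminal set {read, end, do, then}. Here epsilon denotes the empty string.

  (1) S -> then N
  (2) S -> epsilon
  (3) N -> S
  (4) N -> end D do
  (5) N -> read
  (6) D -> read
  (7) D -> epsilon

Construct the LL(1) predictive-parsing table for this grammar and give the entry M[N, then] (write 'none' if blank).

FIRST(S): from S->then N we get {then}; from S->epsilon we get {epsilon}. So FIRST(S) = {epsilon, then}.
FIRST(D): from D->read we get {read}; from D->epsilon we get {epsilon}. So FIRST(D) = {epsilon, read}.
FIRST(N): from N->S we get {epsilon, then}; from N->end D do we get {end}; from N->read we get {read}. So FIRST(N) = {epsilon, end, read, then}.
FOLLOW(S) includes $ since S is the start symbol.
FOLLOW(S): in N->S, the suffix after S is empty, so FOLLOW(S) ⊇ FOLLOW(N) = {$}. Thus FOLLOW(S) = {$}.
FOLLOW(N): in S->then N, the suffix after N is empty, so FOLLOW(N) ⊇ FOLLOW(S) = {$}. Thus FOLLOW(N) = {$}.
For N -> S: FIRST(S) = {epsilon, then}, so it goes in M[N, t] for t ∈ {then}; since epsilon ∈ FIRST, also for every t ∈ FOLLOW(N) = {$}.
For N -> end D do: FIRST(end D do) = {end}, so it goes in M[N, t] for t ∈ {end}.
For N -> read: FIRST(read) = {read}, so it goes in M[N, t] for t ∈ {read}.

N -> S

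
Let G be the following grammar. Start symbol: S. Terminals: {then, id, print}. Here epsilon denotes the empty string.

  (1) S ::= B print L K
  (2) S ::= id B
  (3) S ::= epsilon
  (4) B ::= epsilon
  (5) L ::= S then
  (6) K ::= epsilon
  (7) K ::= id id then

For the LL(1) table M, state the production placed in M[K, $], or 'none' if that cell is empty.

FIRST(B) = {epsilon}
FIRST(K) = {epsilon, id}
FIRST(S) = {epsilon, id, print}  (via B print L K)
FIRST(L) = {id, print, then}  (via S then)
FOLLOW(S) includes $ since S is the start symbol.
FOLLOW(S): in L::=S then, S is followed by then with FIRST {then}. Thus FOLLOW(S) = {$, then}.
FOLLOW(K): in S::=B print L K, the suffix after K is empty, so FOLLOW(K) ⊇ FOLLOW(S) = {$, then}. Thus FOLLOW(K) = {$, then}.
For K ::= epsilon: FIRST(epsilon) = {epsilon}, so it goes in M[K, t] for t ∈ {}; since epsilon ∈ FIRST, also for every t ∈ FOLLOW(K) = {$, then}.
For K ::= id id then: FIRST(id id then) = {id}, so it goes in M[K, t] for t ∈ {id}.

K ::= epsilon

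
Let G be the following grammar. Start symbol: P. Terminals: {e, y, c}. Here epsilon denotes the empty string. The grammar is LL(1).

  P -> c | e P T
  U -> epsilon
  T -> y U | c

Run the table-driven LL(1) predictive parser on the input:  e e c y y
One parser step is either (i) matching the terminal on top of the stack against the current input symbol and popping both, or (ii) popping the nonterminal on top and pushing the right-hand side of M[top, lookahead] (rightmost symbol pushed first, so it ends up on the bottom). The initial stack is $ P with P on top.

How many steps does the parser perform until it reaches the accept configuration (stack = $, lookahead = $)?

step 1: stack=$ P  input=e e c y y $  — expand P -> e P T
step 2: stack=$ T P e  input=e e c y y $  — match e
step 3: stack=$ T P  input=e c y y $  — expand P -> e P T
step 4: stack=$ T T P e  input=e c y y $  — match e
step 5: stack=$ T T P  input=c y y $  — expand P -> c
step 6: stack=$ T T c  input=c y y $  — match c
step 7: stack=$ T T  input=y y $  — expand T -> y U
step 8: stack=$ T U y  input=y y $  — match y
step 9: stack=$ T U  input=y $  — expand U -> epsilon
step 10: stack=$ T  input=y $  — expand T -> y U
step 11: stack=$ U y  input=y $  — match y
step 12: stack=$ U  input=$  — expand U -> epsilon
Accept reached after 12 steps.

12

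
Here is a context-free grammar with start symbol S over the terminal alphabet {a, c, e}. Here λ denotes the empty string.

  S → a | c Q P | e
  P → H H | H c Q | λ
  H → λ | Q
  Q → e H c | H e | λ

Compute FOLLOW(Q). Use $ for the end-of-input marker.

{$, c, e}

FIRST(S) = {a, c, e}
FIRST(P) = {λ, c, e}  (via H H, H c Q)
FIRST(H) = {λ, e}  (via Q)
FIRST(Q) = {λ, e}  (via H e)
FOLLOW(S) includes $ since S is the start symbol.
FOLLOW(S): S appears on no right-hand side. Thus FOLLOW(S) = {$}.
FOLLOW(P): in S→c Q P, the suffix after P is empty, so FOLLOW(P) ⊇ FOLLOW(S) = {$}. Thus FOLLOW(P) = {$}.
FOLLOW(H): in P→H H (occurrence 1), H is followed by H with FIRST {λ, e}; in P→H H (occurrence 1), the suffix after H is nullable, so FOLLOW(H) ⊇ FOLLOW(P) = {$}; in P→H H (occurrence 2), the suffix after H is empty, so FOLLOW(H) ⊇ FOLLOW(P) = {$}; in P→H c Q, H is followed by c Q with FIRST {c}; in Q→e H c, H is followed by c with FIRST {c}; in Q→H e, H is followed by e with FIRST {e}. Thus FOLLOW(H) = {$, c, e}.
FOLLOW(Q): in S→c Q P, Q is followed by P with FIRST {λ, c, e}; in S→c Q P, the suffix after Q is nullable, so FOLLOW(Q) ⊇ FOLLOW(S) = {$}; in P→H c Q, the suffix after Q is empty, so FOLLOW(Q) ⊇ FOLLOW(P) = {$}; in H→Q, the suffix after Q is empty, so FOLLOW(Q) ⊇ FOLLOW(H) = {$, c, e}. Thus FOLLOW(Q) = {$, c, e}.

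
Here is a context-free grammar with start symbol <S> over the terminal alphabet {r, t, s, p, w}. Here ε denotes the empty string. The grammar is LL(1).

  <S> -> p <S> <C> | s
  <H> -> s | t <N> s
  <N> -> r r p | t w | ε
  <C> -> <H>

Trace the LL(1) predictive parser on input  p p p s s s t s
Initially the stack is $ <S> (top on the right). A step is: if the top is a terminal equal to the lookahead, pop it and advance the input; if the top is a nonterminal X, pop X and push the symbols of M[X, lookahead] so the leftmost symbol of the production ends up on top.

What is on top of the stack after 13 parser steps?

      Stack                Input              Action
   1  $ <S>                p p p s s s t s $  expand <S> -> p <S> <C>
   2  $ <C> <S> p          p p p s s s t s $  match p
   3  $ <C> <S>            p p s s s t s $    expand <S> -> p <S> <C>
   4  $ <C> <C> <S> p      p p s s s t s $    match p
   5  $ <C> <C> <S>        p s s s t s $      expand <S> -> p <S> <C>
   6  $ <C> <C> <C> <S> p  p s s s t s $      match p
   7  $ <C> <C> <C> <S>    s s s t s $        expand <S> -> s
   8  $ <C> <C> <C> s      s s s t s $        match s
   9  $ <C> <C> <C>        s s t s $          expand <C> -> <H>
  10  $ <C> <C> <H>        s s t s $          expand <H> -> s
  11  $ <C> <C> s          s s t s $          match s
  12  $ <C> <C>            s t s $            expand <C> -> <H>
  13  $ <C> <H>            s t s $            expand <H> -> s
Stack after step 13: $ <C> s (top = s).

s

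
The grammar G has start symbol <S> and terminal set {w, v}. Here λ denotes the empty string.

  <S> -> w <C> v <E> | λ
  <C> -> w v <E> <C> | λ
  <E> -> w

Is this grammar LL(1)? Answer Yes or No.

FIRST(<S>) = {λ, w}
FIRST(<C>) = {λ, w}
FIRST(<E>) = {w}
FOLLOW(<S>) = {$}
FOLLOW(<C>) = {v}
FOLLOW(<E>) = {$, v, w}
Each cell of M receives at most one production.

Yes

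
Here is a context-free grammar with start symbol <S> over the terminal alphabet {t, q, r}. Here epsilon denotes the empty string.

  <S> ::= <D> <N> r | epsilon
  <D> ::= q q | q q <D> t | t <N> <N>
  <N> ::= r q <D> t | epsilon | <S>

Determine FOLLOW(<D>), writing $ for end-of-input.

{q, r, t}

FIRST(<D>): from <D>::=q q we get {q}; from <D>::=q q <D> t we get {q}; from <D>::=t <N> <N> we get {t}. So FIRST(<D>) = {q, t}.
FIRST(<S>): from <S>::=<D> <N> r we get {q, t}; from <S>::=epsilon we get {epsilon}. So FIRST(<S>) = {epsilon, q, t}.
FIRST(<N>): from <N>::=r q <D> t we get {r}; from <N>::=epsilon we get {epsilon}; from <N>::=<S> we get {epsilon, q, t}. So FIRST(<N>) = {epsilon, q, r, t}.
FOLLOW(<S>) includes $ since <S> is the start symbol.
FOLLOW(<D>): in <S>::=<D> <N> r, <D> is followed by <N> r with FIRST {q, r, t}; in <D>::=q q <D> t, <D> is followed by t with FIRST {t}; in <N>::=r q <D> t, <D> is followed by t with FIRST {t}. Thus FOLLOW(<D>) = {q, r, t}.
FOLLOW(<N>): in <S>::=<D> <N> r, <N> is followed by r with FIRST {r}; in <D>::=t <N> <N> (occurrence 1), <N> is followed by <N> with FIRST {epsilon, q, r, t}; in <D>::=t <N> <N> (occurrence 1), the suffix after <N> is nullable, so FOLLOW(<N>) ⊇ FOLLOW(<D>) = {q, r, t}; in <D>::=t <N> <N> (occurrence 2), the suffix after <N> is empty, so FOLLOW(<N>) ⊇ FOLLOW(<D>) = {q, r, t}. Thus FOLLOW(<N>) = {q, r, t}.
FOLLOW(<S>): in <N>::=<S>, the suffix after <S> is empty, so FOLLOW(<S>) ⊇ FOLLOW(<N>) = {q, r, t}. Thus FOLLOW(<S>) = {$, q, r, t}.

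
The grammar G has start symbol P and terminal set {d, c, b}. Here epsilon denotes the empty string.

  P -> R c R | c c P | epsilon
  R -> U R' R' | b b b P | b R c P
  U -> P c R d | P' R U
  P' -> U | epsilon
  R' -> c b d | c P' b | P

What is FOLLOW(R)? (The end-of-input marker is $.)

FIRST(P) = {epsilon, b, c}  (via R c R)
FIRST(R') = {epsilon, b, c}  (via P)
FIRST(R) = {b, c}  (via U R' R')
FIRST(U) = {b, c}  (via P c R d, P' R U)
FIRST(P') = {epsilon, b, c}  (via U)
FOLLOW(P) includes $ since P is the start symbol.
FOLLOW(P'): in U->P' R U, P' is followed by R U with FIRST {b, c}; in R'->c P' b, P' is followed by b with FIRST {b}. Thus FOLLOW(P') = {b, c}.
FOLLOW(P): in P->c c P, the suffix after P is empty (adds nothing new); in R->b b b P, the suffix after P is empty, so FOLLOW(P) ⊇ FOLLOW(R) = {$, b, c, d}; in R->b R c P, the suffix after P is empty, so FOLLOW(P) ⊇ FOLLOW(R) = {$, b, c, d}; in U->P c R d, P is followed by c R d with FIRST {c}; in R'->P, the suffix after P is empty, so FOLLOW(P) ⊇ FOLLOW(R') = {$, b, c, d}. Thus FOLLOW(P) = {$, b, c, d}.
FOLLOW(R): in P->R c R (occurrence 1), R is followed by c R with FIRST {c}; in P->R c R (occurrence 2), the suffix after R is empty, so FOLLOW(R) ⊇ FOLLOW(P) = {$, b, c, d}; in R->b R c P, R is followed by c P with FIRST {c}; in U->P c R d, R is followed by d with FIRST {d}; in U->P' R U, R is followed by U with FIRST {b, c}. Thus FOLLOW(R) = {$, b, c, d}.
FOLLOW(U): in R->U R' R', U is followed by R' R' with FIRST {epsilon, b, c}; in R->U R' R', the suffix after U is nullable, so FOLLOW(U) ⊇ FOLLOW(R) = {$, b, c, d}; in U->P' R U, the suffix after U is empty (adds nothing new); in P'->U, the suffix after U is empty, so FOLLOW(U) ⊇ FOLLOW(P') = {b, c}. Thus FOLLOW(U) = {$, b, c, d}.
FOLLOW(R'): in R->U R' R' (occurrence 1), R' is followed by R' with FIRST {epsilon, b, c}; in R->U R' R' (occurrence 1), the suffix after R' is nullable, so FOLLOW(R') ⊇ FOLLOW(R) = {$, b, c, d}; in R->U R' R' (occurrence 2), the suffix after R' is empty, so FOLLOW(R') ⊇ FOLLOW(R) = {$, b, c, d}. Thus FOLLOW(R') = {$, b, c, d}.

{$, b, c, d}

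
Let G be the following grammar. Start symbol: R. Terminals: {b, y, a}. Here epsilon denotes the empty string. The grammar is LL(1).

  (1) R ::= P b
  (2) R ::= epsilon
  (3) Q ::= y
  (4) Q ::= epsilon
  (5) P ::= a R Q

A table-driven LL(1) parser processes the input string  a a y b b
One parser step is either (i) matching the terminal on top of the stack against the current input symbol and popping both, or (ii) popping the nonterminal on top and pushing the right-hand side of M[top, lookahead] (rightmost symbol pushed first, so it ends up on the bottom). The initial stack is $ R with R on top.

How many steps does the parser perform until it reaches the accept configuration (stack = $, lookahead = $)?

step 1: stack=$ R  input=a a y b b $  — expand R ::= P b
step 2: stack=$ b P  input=a a y b b $  — expand P ::= a R Q
step 3: stack=$ b Q R a  input=a a y b b $  — match a
step 4: stack=$ b Q R  input=a y b b $  — expand R ::= P b
step 5: stack=$ b Q b P  input=a y b b $  — expand P ::= a R Q
step 6: stack=$ b Q b Q R a  input=a y b b $  — match a
step 7: stack=$ b Q b Q R  input=y b b $  — expand R ::= epsilon
step 8: stack=$ b Q b Q  input=y b b $  — expand Q ::= y
step 9: stack=$ b Q b y  input=y b b $  — match y
step 10: stack=$ b Q b  input=b b $  — match b
step 11: stack=$ b Q  input=b $  — expand Q ::= epsilon
step 12: stack=$ b  input=b $  — match b
Accept reached after 12 steps.

12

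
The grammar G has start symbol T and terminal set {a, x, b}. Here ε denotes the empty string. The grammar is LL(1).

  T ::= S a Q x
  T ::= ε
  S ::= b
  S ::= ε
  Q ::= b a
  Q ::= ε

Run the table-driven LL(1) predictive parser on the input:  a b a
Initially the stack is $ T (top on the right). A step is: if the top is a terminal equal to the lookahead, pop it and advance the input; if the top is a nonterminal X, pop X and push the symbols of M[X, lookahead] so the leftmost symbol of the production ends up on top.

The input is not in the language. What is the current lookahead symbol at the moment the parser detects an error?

     Stack      Input    Action
  1  $ T        a b a $  expand T ::= S a Q x
  2  $ x Q a S  a b a $  expand S ::= ε
  3  $ x Q a    a b a $  match a
  4  $ x Q      b a $    expand Q ::= b a
  5  $ x a b    b a $    match b
  6  $ x a      a $      match a
  7  $ x        $        error: top is terminal x but lookahead is $

$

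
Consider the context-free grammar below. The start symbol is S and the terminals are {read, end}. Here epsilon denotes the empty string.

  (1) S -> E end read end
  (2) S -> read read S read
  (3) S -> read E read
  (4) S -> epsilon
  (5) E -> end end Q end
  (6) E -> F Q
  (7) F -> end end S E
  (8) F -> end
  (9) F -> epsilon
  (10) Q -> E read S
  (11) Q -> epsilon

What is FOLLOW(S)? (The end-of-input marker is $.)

{$, end, read}

FIRST(F): from F->end end S E we get {end}; from F->end we get {end}; from F->epsilon we get {epsilon}. So FIRST(F) = {epsilon, end}.
FIRST(S): from S->E end read end we get {end, read}; from S->read read S read we get {read}; from S->read E read we get {read}; from S->epsilon we get {epsilon}. So FIRST(S) = {epsilon, end, read}.
FIRST(E): from E->end end Q end we get {end}; from E->F Q we get {epsilon, end, read}. So FIRST(E) = {epsilon, end, read}.
FIRST(Q): from Q->E read S we get {end, read}; from Q->epsilon we get {epsilon}. So FIRST(Q) = {epsilon, end, read}.
FOLLOW(S) includes $ since S is the start symbol.
FOLLOW(S): in S->read read S read, S is followed by read with FIRST {read}; in F->end end S E, S is followed by E with FIRST {epsilon, end, read}; in F->end end S E, the suffix after S is nullable, so FOLLOW(S) ⊇ FOLLOW(F) = {end, read}; in Q->E read S, the suffix after S is empty, so FOLLOW(S) ⊇ FOLLOW(Q) = {end, read}. Thus FOLLOW(S) = {$, end, read}.
FOLLOW(E): in S->E end read end, E is followed by end read end with FIRST {end}; in S->read E read, E is followed by read with FIRST {read}; in F->end end S E, the suffix after E is empty, so FOLLOW(E) ⊇ FOLLOW(F) = {end, read}; in Q->E read S, E is followed by read S with FIRST {read}. Thus FOLLOW(E) = {end, read}.
FOLLOW(F): in E->F Q, F is followed by Q with FIRST {epsilon, end, read}; in E->F Q, the suffix after F is nullable, so FOLLOW(F) ⊇ FOLLOW(E) = {end, read}. Thus FOLLOW(F) = {end, read}.
FOLLOW(Q): in E->end end Q end, Q is followed by end with FIRST {end}; in E->F Q, the suffix after Q is empty, so FOLLOW(Q) ⊇ FOLLOW(E) = {end, read}. Thus FOLLOW(Q) = {end, read}.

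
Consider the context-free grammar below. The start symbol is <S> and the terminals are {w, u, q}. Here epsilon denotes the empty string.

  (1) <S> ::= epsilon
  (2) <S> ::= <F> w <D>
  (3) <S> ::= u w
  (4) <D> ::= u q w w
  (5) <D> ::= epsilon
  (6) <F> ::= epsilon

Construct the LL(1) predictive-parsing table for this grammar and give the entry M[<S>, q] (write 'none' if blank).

none

FIRST(<D>): from <D>::=u q w w we get {u}; from <D>::=epsilon we get {epsilon}. So FIRST(<D>) = {epsilon, u}.
FIRST(<F>): from <F>::=epsilon we get {epsilon}. So FIRST(<F>) = {epsilon}.
FIRST(<S>): from <S>::=epsilon we get {epsilon}; from <S>::=<F> w <D> we get {w}; from <S>::=u w we get {u}. So FIRST(<S>) = {epsilon, u, w}.
FOLLOW(<S>) includes $ since <S> is the start symbol.
FOLLOW(<S>): <S> appears on no right-hand side. Thus FOLLOW(<S>) = {$}.
For <S> ::= epsilon: FIRST(epsilon) = {epsilon}, so it goes in M[<S>, t] for t ∈ {}; since epsilon ∈ FIRST, also for every t ∈ FOLLOW(<S>) = {$}.
For <S> ::= <F> w <D>: FIRST(<F> w <D>) = {w}, so it goes in M[<S>, t] for t ∈ {w}.
For <S> ::= u w: FIRST(u w) = {u}, so it goes in M[<S>, t] for t ∈ {u}.
None of these place a production in M[<S>, q].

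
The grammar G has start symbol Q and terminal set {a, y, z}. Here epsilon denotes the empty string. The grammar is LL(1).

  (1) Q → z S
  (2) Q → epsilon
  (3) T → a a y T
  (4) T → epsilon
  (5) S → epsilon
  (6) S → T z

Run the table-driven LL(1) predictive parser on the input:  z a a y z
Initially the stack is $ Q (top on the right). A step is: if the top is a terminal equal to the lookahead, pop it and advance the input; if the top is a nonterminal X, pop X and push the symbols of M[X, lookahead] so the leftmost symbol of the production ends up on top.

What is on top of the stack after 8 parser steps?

z

step 1: stack=$ Q  input=z a a y z $  — expand Q → z S
step 2: stack=$ S z  input=z a a y z $  — match z
step 3: stack=$ S  input=a a y z $  — expand S → T z
step 4: stack=$ z T  input=a a y z $  — expand T → a a y T
step 5: stack=$ z T y a a  input=a a y z $  — match a
step 6: stack=$ z T y a  input=a y z $  — match a
step 7: stack=$ z T y  input=y z $  — match y
step 8: stack=$ z T  input=z $  — expand T → epsilon
Stack after step 8: $ z (top = z).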